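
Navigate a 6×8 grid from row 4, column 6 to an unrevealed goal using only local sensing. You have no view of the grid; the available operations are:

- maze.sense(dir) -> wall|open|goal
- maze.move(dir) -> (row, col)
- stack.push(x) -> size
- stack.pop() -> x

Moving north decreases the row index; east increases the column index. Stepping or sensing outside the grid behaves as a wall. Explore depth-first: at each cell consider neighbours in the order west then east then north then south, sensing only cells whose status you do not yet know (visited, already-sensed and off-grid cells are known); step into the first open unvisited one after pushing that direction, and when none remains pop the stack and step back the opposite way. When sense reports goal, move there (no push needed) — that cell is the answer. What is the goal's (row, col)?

$ maze.sense dir: west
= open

$ stack.push x: west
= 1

$ maze.move dir: west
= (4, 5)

$ maze.sense dir: west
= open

$ stack.push x: west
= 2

$ maze.move dir: west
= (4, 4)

$ maze.sense dir: west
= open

$ stack.push x: west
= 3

$ maze.move dir: west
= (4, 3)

$ maze.sense dir: west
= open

$ stack.push x: west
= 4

$ maze.move dir: west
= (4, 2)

$ maze.sense dir: west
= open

$ stack.push x: west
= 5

$ maze.move dir: west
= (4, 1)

$ maze.sense dir: west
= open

$ stack.push x: west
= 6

$ maze.move dir: west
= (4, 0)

$ maze.sense dir: north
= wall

$ maze.sense dir: south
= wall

$ stack.pop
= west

$ maze.move dir: east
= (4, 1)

$ maze.sense dir: north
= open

$ stack.push x: north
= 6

$ maze.move dir: north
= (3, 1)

$ maze.sense dir: east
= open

$ stack.push x: east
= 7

$ maze.move dir: east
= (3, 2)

$ maze.sense dir: east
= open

$ stack.push x: east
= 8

$ maze.move dir: east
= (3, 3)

$ maze.sense dir: east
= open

$ stack.push x: east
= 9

$ maze.move dir: east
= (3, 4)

$ maze.sense dir: east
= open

$ stack.push x: east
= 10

$ maze.move dir: east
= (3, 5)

$ maze.sense dir: east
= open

$ stack.push x: east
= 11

$ maze.move dir: east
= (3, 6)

$ maze.sense dir: east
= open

$ stack.push x: east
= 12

$ maze.move dir: east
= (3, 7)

$ maze.sense dir: north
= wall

$ maze.sense dir: south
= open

$ stack.push x: south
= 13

$ maze.move dir: south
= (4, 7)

$ maze.sense dir: south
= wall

$ stack.pop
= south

$ maze.move dir: north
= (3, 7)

$ stack.pop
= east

$ maze.move dir: west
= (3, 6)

$ maze.sense dir: north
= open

$ stack.push x: north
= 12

$ maze.move dir: north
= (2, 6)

$ maze.sense dir: west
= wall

$ maze.sense dir: north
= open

$ stack.push x: north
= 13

$ maze.move dir: north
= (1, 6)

$ maze.sense dir: west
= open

$ stack.push x: west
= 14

$ maze.move dir: west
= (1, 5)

$ maze.sense dir: west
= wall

$ maze.sense dir: north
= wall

$ stack.pop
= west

$ maze.move dir: east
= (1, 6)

$ maze.sense dir: east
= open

$ stack.push x: east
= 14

$ maze.move dir: east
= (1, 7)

$ maze.sense dir: north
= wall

$ stack.pop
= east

$ maze.move dir: west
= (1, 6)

$ maze.sense dir: north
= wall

$ stack.pop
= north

$ maze.move dir: south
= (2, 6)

$ stack.pop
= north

$ maze.move dir: south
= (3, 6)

$ stack.pop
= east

$ maze.move dir: west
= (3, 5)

$ stack.pop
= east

$ maze.move dir: west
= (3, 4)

$ maze.sense dir: north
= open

$ stack.push x: north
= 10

$ maze.move dir: north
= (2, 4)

$ maze.sense dir: west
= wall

$ stack.pop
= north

$ maze.move dir: south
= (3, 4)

$ stack.pop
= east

$ maze.move dir: west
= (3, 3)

$ stack.pop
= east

$ maze.move dir: west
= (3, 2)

$ maze.sense dir: north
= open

$ stack.push x: north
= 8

$ maze.move dir: north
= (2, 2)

$ maze.sense dir: west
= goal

$ maze.move dir: west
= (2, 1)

Answer: (2, 1)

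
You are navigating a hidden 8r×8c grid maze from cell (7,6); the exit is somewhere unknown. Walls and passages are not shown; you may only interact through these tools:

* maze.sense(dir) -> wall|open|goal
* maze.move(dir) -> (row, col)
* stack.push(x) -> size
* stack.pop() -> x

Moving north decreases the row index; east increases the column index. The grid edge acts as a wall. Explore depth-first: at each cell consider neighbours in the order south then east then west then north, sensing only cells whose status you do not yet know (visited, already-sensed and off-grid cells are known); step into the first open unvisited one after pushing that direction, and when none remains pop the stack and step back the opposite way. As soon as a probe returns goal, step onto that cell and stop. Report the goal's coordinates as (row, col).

CALL maze.sense[dir='east']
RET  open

CALL stack.push[x='east']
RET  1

CALL maze.move[dir='east']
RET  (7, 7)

CALL maze.sense[dir='north']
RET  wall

CALL stack.pop[]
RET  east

CALL maze.move[dir='west']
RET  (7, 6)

CALL maze.sense[dir='west']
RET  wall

CALL maze.sense[dir='north']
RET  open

CALL stack.push[x='north']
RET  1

CALL maze.move[dir='north']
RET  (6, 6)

CALL maze.sense[dir='west']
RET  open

CALL stack.push[x='west']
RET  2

CALL maze.move[dir='west']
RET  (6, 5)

CALL maze.sense[dir='west']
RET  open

CALL stack.push[x='west']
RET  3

CALL maze.move[dir='west']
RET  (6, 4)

CALL maze.sense[dir='south']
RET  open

CALL stack.push[x='south']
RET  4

CALL maze.move[dir='south']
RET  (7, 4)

CALL maze.sense[dir='west']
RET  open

CALL stack.push[x='west']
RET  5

CALL maze.move[dir='west']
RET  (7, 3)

CALL maze.sense[dir='west']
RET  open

CALL stack.push[x='west']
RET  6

CALL maze.move[dir='west']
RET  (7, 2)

CALL maze.sense[dir='west']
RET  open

CALL stack.push[x='west']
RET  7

CALL maze.move[dir='west']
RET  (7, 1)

CALL maze.sense[dir='west']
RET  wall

CALL maze.sense[dir='north']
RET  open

CALL stack.push[x='north']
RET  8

CALL maze.move[dir='north']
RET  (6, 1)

CALL maze.sense[dir='east']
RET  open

CALL stack.push[x='east']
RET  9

CALL maze.move[dir='east']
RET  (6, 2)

CALL maze.sense[dir='east']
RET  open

CALL stack.push[x='east']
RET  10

CALL maze.move[dir='east']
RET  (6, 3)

CALL maze.sense[dir='north']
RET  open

CALL stack.push[x='north']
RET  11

CALL maze.move[dir='north']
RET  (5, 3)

CALL maze.sense[dir='east']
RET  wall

CALL maze.sense[dir='west']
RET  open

CALL stack.push[x='west']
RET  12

CALL maze.move[dir='west']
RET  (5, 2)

CALL maze.sense[dir='west']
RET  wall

CALL maze.sense[dir='north']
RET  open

CALL stack.push[x='north']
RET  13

CALL maze.move[dir='north']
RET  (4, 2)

CALL maze.sense[dir='east']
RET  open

CALL stack.push[x='east']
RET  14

CALL maze.move[dir='east']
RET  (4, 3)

CALL maze.sense[dir='east']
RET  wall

CALL maze.sense[dir='north']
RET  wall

CALL stack.pop[]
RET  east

CALL maze.move[dir='west']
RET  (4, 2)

CALL maze.sense[dir='west']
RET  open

CALL stack.push[x='west']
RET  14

CALL maze.move[dir='west']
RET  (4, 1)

CALL maze.sense[dir='west']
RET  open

CALL stack.push[x='west']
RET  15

CALL maze.move[dir='west']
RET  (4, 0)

CALL maze.sense[dir='south']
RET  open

CALL stack.push[x='south']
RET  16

CALL maze.move[dir='south']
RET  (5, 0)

CALL maze.sense[dir='south']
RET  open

CALL stack.push[x='south']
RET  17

CALL maze.move[dir='south']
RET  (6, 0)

CALL stack.pop[]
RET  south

CALL maze.move[dir='north']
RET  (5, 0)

CALL stack.pop[]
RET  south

CALL maze.move[dir='north']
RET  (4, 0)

CALL maze.sense[dir='north']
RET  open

CALL stack.push[x='north']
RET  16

CALL maze.move[dir='north']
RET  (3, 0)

CALL maze.sense[dir='east']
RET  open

CALL stack.push[x='east']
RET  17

CALL maze.move[dir='east']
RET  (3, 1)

CALL maze.sense[dir='east']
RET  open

CALL stack.push[x='east']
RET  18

CALL maze.move[dir='east']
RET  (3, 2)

CALL maze.sense[dir='north']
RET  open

CALL stack.push[x='north']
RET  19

CALL maze.move[dir='north']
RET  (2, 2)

CALL maze.sense[dir='east']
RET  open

CALL stack.push[x='east']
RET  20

CALL maze.move[dir='east']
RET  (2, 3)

CALL maze.sense[dir='east']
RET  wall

CALL maze.sense[dir='north']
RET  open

CALL stack.push[x='north']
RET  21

CALL maze.move[dir='north']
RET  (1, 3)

CALL maze.sense[dir='east']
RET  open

CALL stack.push[x='east']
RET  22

CALL maze.move[dir='east']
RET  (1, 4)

CALL maze.sense[dir='east']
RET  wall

CALL maze.sense[dir='north']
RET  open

CALL stack.push[x='north']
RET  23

CALL maze.move[dir='north']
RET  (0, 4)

CALL maze.sense[dir='east']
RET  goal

CALL maze.move[dir='east']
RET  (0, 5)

Answer: (0, 5)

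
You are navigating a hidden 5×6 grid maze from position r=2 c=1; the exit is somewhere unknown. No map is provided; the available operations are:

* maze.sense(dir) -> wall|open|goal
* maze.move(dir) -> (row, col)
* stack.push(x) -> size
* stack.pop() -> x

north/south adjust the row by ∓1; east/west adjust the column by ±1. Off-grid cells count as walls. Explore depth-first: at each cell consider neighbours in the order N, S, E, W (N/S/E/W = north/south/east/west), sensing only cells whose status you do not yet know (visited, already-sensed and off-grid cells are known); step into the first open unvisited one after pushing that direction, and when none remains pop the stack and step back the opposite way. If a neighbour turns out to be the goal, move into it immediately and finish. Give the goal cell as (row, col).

>> sense(north)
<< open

>> push(north)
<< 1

>> move(north)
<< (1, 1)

>> sense(north)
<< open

>> push(north)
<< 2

>> move(north)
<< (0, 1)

>> sense(east)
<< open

>> push(east)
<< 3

>> move(east)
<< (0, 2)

>> sense(south)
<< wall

>> sense(east)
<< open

>> push(east)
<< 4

>> move(east)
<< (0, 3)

>> sense(south)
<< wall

>> sense(east)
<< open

>> push(east)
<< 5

>> move(east)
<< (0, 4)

>> sense(south)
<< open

>> push(south)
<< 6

>> move(south)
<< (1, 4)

>> sense(south)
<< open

>> push(south)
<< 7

>> move(south)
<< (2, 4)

>> sense(south)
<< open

>> push(south)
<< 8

>> move(south)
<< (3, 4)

>> sense(south)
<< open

>> push(south)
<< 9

>> move(south)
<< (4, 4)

>> sense(east)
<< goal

>> move(east)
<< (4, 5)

Answer: (4, 5)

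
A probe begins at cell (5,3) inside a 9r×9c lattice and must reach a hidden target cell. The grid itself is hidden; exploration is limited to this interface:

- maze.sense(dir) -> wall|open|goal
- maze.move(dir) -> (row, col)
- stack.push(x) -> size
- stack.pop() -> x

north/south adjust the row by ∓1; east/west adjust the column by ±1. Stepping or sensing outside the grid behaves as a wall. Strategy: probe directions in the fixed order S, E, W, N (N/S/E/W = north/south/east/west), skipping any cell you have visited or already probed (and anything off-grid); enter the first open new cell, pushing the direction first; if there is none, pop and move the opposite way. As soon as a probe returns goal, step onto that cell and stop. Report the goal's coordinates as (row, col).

% 1. maze.sense(dir=south) ~> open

% 2. stack.push(x=south) ~> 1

% 3. maze.move(dir=south) ~> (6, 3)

% 4. maze.sense(dir=south) ~> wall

% 5. maze.sense(dir=east) ~> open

% 6. stack.push(x=east) ~> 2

% 7. maze.move(dir=east) ~> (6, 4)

% 8. maze.sense(dir=south) ~> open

% 9. stack.push(x=south) ~> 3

% 10. maze.move(dir=south) ~> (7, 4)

% 11. maze.sense(dir=south) ~> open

% 12. stack.push(x=south) ~> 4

% 13. maze.move(dir=south) ~> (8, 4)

% 14. maze.sense(dir=east) ~> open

% 15. stack.push(x=east) ~> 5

% 16. maze.move(dir=east) ~> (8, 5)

% 17. maze.sense(dir=east) ~> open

% 18. stack.push(x=east) ~> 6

% 19. maze.move(dir=east) ~> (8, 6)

% 20. maze.sense(dir=east) ~> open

% 21. stack.push(x=east) ~> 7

% 22. maze.move(dir=east) ~> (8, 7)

% 23. maze.sense(dir=east) ~> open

% 24. stack.push(x=east) ~> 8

% 25. maze.move(dir=east) ~> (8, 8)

% 26. maze.sense(dir=north) ~> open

% 27. stack.push(x=north) ~> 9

% 28. maze.move(dir=north) ~> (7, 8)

% 29. maze.sense(dir=west) ~> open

% 30. stack.push(x=west) ~> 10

% 31. maze.move(dir=west) ~> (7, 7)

% 32. maze.sense(dir=west) ~> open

% 33. stack.push(x=west) ~> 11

% 34. maze.move(dir=west) ~> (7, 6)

% 35. maze.sense(dir=west) ~> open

% 36. stack.push(x=west) ~> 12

% 37. maze.move(dir=west) ~> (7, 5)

% 38. maze.sense(dir=north) ~> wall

% 39. stack.pop() ~> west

% 40. maze.move(dir=east) ~> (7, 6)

% 41. maze.sense(dir=north) ~> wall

% 42. stack.pop() ~> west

% 43. maze.move(dir=east) ~> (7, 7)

% 44. maze.sense(dir=north) ~> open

% 45. stack.push(x=north) ~> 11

% 46. maze.move(dir=north) ~> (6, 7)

% 47. maze.sense(dir=east) ~> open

% 48. stack.push(x=east) ~> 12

% 49. maze.move(dir=east) ~> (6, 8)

% 50. maze.sense(dir=north) ~> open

% 51. stack.push(x=north) ~> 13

% 52. maze.move(dir=north) ~> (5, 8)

% 53. maze.sense(dir=west) ~> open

% 54. stack.push(x=west) ~> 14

% 55. maze.move(dir=west) ~> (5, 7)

% 56. maze.sense(dir=west) ~> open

% 57. stack.push(x=west) ~> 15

% 58. maze.move(dir=west) ~> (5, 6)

% 59. maze.sense(dir=west) ~> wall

% 60. maze.sense(dir=north) ~> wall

% 61. stack.pop() ~> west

% 62. maze.move(dir=east) ~> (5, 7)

% 63. maze.sense(dir=north) ~> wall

% 64. stack.pop() ~> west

% 65. maze.move(dir=east) ~> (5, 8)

% 66. maze.sense(dir=north) ~> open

% 67. stack.push(x=north) ~> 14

% 68. maze.move(dir=north) ~> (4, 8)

% 69. maze.sense(dir=north) ~> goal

% 70. maze.move(dir=north) ~> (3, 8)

Answer: (3, 8)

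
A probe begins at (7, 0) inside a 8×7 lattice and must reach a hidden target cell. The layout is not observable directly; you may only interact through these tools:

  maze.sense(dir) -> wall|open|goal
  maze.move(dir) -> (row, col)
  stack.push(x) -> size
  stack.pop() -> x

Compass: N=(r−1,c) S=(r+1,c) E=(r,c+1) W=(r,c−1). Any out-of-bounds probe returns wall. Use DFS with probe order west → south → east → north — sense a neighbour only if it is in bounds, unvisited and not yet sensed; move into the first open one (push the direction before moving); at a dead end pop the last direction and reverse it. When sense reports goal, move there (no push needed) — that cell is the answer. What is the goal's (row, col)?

CALL maze.sense[dir='east']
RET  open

CALL stack.push[x='east']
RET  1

CALL maze.move[dir='east']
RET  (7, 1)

CALL maze.sense[dir='east']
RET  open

CALL stack.push[x='east']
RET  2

CALL maze.move[dir='east']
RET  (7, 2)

CALL maze.sense[dir='east']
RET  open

CALL stack.push[x='east']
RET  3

CALL maze.move[dir='east']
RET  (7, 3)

CALL maze.sense[dir='east']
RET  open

CALL stack.push[x='east']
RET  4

CALL maze.move[dir='east']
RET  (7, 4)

CALL maze.sense[dir='east']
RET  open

CALL stack.push[x='east']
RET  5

CALL maze.move[dir='east']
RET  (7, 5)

CALL maze.sense[dir='east']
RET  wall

CALL maze.sense[dir='north']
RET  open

CALL stack.push[x='north']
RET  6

CALL maze.move[dir='north']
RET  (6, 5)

CALL maze.sense[dir='west']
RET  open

CALL stack.push[x='west']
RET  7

CALL maze.move[dir='west']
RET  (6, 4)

CALL maze.sense[dir='west']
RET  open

CALL stack.push[x='west']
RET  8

CALL maze.move[dir='west']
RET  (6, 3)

CALL maze.sense[dir='west']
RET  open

CALL stack.push[x='west']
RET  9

CALL maze.move[dir='west']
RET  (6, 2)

CALL maze.sense[dir='west']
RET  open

CALL stack.push[x='west']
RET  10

CALL maze.move[dir='west']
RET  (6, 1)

CALL maze.sense[dir='west']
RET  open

CALL stack.push[x='west']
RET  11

CALL maze.move[dir='west']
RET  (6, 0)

CALL maze.sense[dir='north']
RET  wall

CALL stack.pop[]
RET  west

CALL maze.move[dir='east']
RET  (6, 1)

CALL maze.sense[dir='north']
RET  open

CALL stack.push[x='north']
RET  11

CALL maze.move[dir='north']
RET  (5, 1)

CALL maze.sense[dir='east']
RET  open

CALL stack.push[x='east']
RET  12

CALL maze.move[dir='east']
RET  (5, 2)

CALL maze.sense[dir='east']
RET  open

CALL stack.push[x='east']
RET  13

CALL maze.move[dir='east']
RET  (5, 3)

CALL maze.sense[dir='east']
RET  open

CALL stack.push[x='east']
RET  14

CALL maze.move[dir='east']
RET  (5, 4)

CALL maze.sense[dir='east']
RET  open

CALL stack.push[x='east']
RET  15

CALL maze.move[dir='east']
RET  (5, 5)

CALL maze.sense[dir='east']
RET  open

CALL stack.push[x='east']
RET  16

CALL maze.move[dir='east']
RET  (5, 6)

CALL maze.sense[dir='south']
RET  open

CALL stack.push[x='south']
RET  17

CALL maze.move[dir='south']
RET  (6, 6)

CALL stack.pop[]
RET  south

CALL maze.move[dir='north']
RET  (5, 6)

CALL maze.sense[dir='north']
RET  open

CALL stack.push[x='north']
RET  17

CALL maze.move[dir='north']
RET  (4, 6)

CALL maze.sense[dir='west']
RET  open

CALL stack.push[x='west']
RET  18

CALL maze.move[dir='west']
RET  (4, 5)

CALL maze.sense[dir='west']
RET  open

CALL stack.push[x='west']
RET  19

CALL maze.move[dir='west']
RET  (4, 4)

CALL maze.sense[dir='west']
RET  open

CALL stack.push[x='west']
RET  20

CALL maze.move[dir='west']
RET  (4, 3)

CALL maze.sense[dir='west']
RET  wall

CALL maze.sense[dir='north']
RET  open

CALL stack.push[x='north']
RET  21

CALL maze.move[dir='north']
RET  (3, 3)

CALL maze.sense[dir='west']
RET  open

CALL stack.push[x='west']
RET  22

CALL maze.move[dir='west']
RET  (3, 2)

CALL maze.sense[dir='west']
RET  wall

CALL maze.sense[dir='north']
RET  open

CALL stack.push[x='north']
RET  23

CALL maze.move[dir='north']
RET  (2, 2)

CALL maze.sense[dir='west']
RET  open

CALL stack.push[x='west']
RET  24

CALL maze.move[dir='west']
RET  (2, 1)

CALL maze.sense[dir='west']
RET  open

CALL stack.push[x='west']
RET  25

CALL maze.move[dir='west']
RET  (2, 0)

CALL maze.sense[dir='south']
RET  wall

CALL maze.sense[dir='north']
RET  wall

CALL stack.pop[]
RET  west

CALL maze.move[dir='east']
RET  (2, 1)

CALL maze.sense[dir='north']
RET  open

CALL stack.push[x='north']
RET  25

CALL maze.move[dir='north']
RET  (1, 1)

CALL maze.sense[dir='east']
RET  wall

CALL maze.sense[dir='north']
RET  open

CALL stack.push[x='north']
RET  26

CALL maze.move[dir='north']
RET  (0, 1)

CALL maze.sense[dir='west']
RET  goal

CALL maze.move[dir='west']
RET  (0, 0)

Answer: (0, 0)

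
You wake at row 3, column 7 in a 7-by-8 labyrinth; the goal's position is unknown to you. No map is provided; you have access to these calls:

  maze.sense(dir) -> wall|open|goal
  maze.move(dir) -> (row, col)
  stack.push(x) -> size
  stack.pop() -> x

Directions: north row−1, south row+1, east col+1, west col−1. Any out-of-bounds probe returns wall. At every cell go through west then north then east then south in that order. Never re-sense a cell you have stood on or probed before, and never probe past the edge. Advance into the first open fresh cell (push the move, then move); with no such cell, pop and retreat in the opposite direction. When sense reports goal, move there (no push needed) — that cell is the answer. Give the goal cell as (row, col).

% maze.sense(west) ~> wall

% maze.sense(north) ~> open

% stack.push(north) ~> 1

% maze.move(north) ~> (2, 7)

% maze.sense(west) ~> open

% stack.push(west) ~> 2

% maze.move(west) ~> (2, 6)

% maze.sense(west) ~> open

% stack.push(west) ~> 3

% maze.move(west) ~> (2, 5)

% maze.sense(west) ~> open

% stack.push(west) ~> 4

% maze.move(west) ~> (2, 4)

% maze.sense(west) ~> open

% stack.push(west) ~> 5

% maze.move(west) ~> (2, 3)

% maze.sense(west) ~> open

% stack.push(west) ~> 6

% maze.move(west) ~> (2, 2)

% maze.sense(west) ~> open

% stack.push(west) ~> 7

% maze.move(west) ~> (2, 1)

% maze.sense(west) ~> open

% stack.push(west) ~> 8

% maze.move(west) ~> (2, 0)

% maze.sense(north) ~> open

% stack.push(north) ~> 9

% maze.move(north) ~> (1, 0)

% maze.sense(north) ~> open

% stack.push(north) ~> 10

% maze.move(north) ~> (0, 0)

% maze.sense(east) ~> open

% stack.push(east) ~> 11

% maze.move(east) ~> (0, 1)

% maze.sense(east) ~> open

% stack.push(east) ~> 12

% maze.move(east) ~> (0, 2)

% maze.sense(east) ~> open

% stack.push(east) ~> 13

% maze.move(east) ~> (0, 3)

% maze.sense(east) ~> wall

% maze.sense(south) ~> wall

% stack.pop() ~> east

% maze.move(west) ~> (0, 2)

% maze.sense(south) ~> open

% stack.push(south) ~> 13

% maze.move(south) ~> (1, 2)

% maze.sense(west) ~> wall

% stack.pop() ~> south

% maze.move(north) ~> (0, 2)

% stack.pop() ~> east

% maze.move(west) ~> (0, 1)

% stack.pop() ~> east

% maze.move(west) ~> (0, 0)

% stack.pop() ~> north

% maze.move(south) ~> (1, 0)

% stack.pop() ~> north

% maze.move(south) ~> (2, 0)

% maze.sense(south) ~> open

% stack.push(south) ~> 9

% maze.move(south) ~> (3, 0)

% maze.sense(east) ~> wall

% maze.sense(south) ~> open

% stack.push(south) ~> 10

% maze.move(south) ~> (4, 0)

% maze.sense(east) ~> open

% stack.push(east) ~> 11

% maze.move(east) ~> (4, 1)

% maze.sense(east) ~> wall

% maze.sense(south) ~> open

% stack.push(south) ~> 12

% maze.move(south) ~> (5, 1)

% maze.sense(west) ~> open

% stack.push(west) ~> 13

% maze.move(west) ~> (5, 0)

% maze.sense(south) ~> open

% stack.push(south) ~> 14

% maze.move(south) ~> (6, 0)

% maze.sense(east) ~> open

% stack.push(east) ~> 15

% maze.move(east) ~> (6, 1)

% maze.sense(east) ~> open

% stack.push(east) ~> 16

% maze.move(east) ~> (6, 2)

% maze.sense(north) ~> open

% stack.push(north) ~> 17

% maze.move(north) ~> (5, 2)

% maze.sense(east) ~> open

% stack.push(east) ~> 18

% maze.move(east) ~> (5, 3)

% maze.sense(north) ~> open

% stack.push(north) ~> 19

% maze.move(north) ~> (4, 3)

% maze.sense(north) ~> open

% stack.push(north) ~> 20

% maze.move(north) ~> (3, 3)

% maze.sense(west) ~> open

% stack.push(west) ~> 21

% maze.move(west) ~> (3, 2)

% stack.pop() ~> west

% maze.move(east) ~> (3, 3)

% maze.sense(east) ~> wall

% stack.pop() ~> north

% maze.move(south) ~> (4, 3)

% maze.sense(east) ~> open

% stack.push(east) ~> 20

% maze.move(east) ~> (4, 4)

% maze.sense(east) ~> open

% stack.push(east) ~> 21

% maze.move(east) ~> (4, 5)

% maze.sense(north) ~> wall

% maze.sense(east) ~> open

% stack.push(east) ~> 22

% maze.move(east) ~> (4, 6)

% maze.sense(east) ~> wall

% maze.sense(south) ~> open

% stack.push(south) ~> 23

% maze.move(south) ~> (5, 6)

% maze.sense(west) ~> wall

% maze.sense(east) ~> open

% stack.push(east) ~> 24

% maze.move(east) ~> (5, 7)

% maze.sense(south) ~> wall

% stack.pop() ~> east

% maze.move(west) ~> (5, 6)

% maze.sense(south) ~> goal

% maze.move(south) ~> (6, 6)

Answer: (6, 6)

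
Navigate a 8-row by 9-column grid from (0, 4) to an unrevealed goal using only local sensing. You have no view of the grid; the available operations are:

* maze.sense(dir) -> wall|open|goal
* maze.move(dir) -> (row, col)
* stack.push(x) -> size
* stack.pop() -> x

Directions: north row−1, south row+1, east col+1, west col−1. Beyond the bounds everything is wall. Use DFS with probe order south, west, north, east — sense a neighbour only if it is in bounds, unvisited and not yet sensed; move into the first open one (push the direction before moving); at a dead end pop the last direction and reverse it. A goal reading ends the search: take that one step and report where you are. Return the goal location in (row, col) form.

I use maze.sense(south), — result: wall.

Now I run maze.sense(west), which returns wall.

I invoke maze.sense(east), : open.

I invoke stack.push(east), and see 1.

Invoking maze.move(east), yielding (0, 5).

I try maze.sense(south), and get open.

Next I call stack.push(south), and observe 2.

I use maze.move(south), — result: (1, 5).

Using maze.sense(south), — result: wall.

Calling maze.sense(east), and observe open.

I invoke stack.push(east), and see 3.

Using maze.move(east), and observe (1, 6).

Then maze.sense(south), and observe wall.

I run maze.sense(north), → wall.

Then maze.sense(east), which returns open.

I call stack.push(east), → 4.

I use maze.move(east), — result: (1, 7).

I try maze.sense(south), which returns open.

Using stack.push(south), and observe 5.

Calling maze.move(south), giving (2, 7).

Now I run maze.sense(south), yielding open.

Now I run stack.push(south), → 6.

I call maze.move(south), and get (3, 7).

I invoke maze.sense(south), and observe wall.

I run maze.sense(west), which returns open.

Now I run stack.push(west), → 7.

I call maze.move(west), yielding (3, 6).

Using maze.sense(south), — result: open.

Invoking stack.push(south), giving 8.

Calling maze.move(south), → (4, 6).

Then maze.sense(south), — result: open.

Now I run stack.push(south), : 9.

I invoke maze.move(south), : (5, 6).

Using maze.sense(south), and see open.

I try stack.push(south), — result: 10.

Using maze.move(south), → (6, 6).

Invoking maze.sense(south), yielding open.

Calling stack.push(south), and observe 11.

Using maze.move(south), which returns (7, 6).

Next I call maze.sense(west), → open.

Using stack.push(west), → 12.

I use maze.move(west), → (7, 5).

Now I run maze.sense(west), → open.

I invoke stack.push(west), yielding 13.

Now I run maze.move(west), : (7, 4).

Invoking maze.sense(west), yielding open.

I use stack.push(west), yielding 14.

I call maze.move(west), giving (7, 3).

I run maze.sense(west), yielding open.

Next I call stack.push(west), yielding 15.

Using maze.move(west), — result: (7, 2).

I try maze.sense(west), and observe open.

Invoking stack.push(west), and observe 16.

Invoking maze.move(west), and get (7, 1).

Now I run maze.sense(west), which returns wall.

Invoking maze.sense(north), — result: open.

I try stack.push(north), and observe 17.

Then maze.move(north), — result: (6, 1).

Now I run maze.sense(west), and get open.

I invoke stack.push(west), yielding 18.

I call maze.move(west), : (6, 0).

I try maze.sense(north), and see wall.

I call stack.pop, and observe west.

Using maze.move(east), → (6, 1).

I call maze.sense(north), yielding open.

Using stack.push(north), and see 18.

Then maze.move(north), yielding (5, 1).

Now I run maze.sense(north), and get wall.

I call maze.sense(east), → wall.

Then stack.pop(), — result: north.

Then maze.move(south), : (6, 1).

Calling maze.sense(east), → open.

Calling stack.push(east), — result: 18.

I try maze.move(east), — result: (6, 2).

Now I run maze.sense(east), → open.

I run stack.push(east), yielding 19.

Using maze.move(east), → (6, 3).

I run maze.sense(north), — result: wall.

I call maze.sense(east), → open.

I invoke stack.push(east), and see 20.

I invoke maze.move(east), giving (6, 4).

I try maze.sense(north), which returns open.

Next I call stack.push(north), — result: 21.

I call maze.move(north), : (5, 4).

Then maze.sense(north), and see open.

I invoke stack.push(north), and get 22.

I use maze.move(north), : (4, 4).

I try maze.sense(west), and get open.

Calling stack.push(west), : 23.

Calling maze.move(west), which returns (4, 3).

Calling maze.sense(west), → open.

Now I run stack.push(west), → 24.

I call maze.move(west), — result: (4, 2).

Calling maze.sense(north), and observe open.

I try stack.push(north), — result: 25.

I invoke maze.move(north), — result: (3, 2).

Then maze.sense(west), and get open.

I run stack.push(west), → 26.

I call maze.move(west), — result: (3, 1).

I run maze.sense(west), and see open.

Invoking stack.push(west), — result: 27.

I try maze.move(west), giving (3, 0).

Invoking maze.sense(south), giving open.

I call stack.push(south), — result: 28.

Calling maze.move(south), yielding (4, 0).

Now I run stack.pop(), : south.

Next I call maze.move(north), which returns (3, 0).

Using maze.sense(north), yielding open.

I use stack.push(north), which returns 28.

I run maze.move(north), → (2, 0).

Using maze.sense(north), giving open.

I use stack.push(north), and get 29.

Next I call maze.move(north), — result: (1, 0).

Calling maze.sense(north), and observe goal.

I run maze.move(north), — result: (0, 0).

Answer: (0, 0)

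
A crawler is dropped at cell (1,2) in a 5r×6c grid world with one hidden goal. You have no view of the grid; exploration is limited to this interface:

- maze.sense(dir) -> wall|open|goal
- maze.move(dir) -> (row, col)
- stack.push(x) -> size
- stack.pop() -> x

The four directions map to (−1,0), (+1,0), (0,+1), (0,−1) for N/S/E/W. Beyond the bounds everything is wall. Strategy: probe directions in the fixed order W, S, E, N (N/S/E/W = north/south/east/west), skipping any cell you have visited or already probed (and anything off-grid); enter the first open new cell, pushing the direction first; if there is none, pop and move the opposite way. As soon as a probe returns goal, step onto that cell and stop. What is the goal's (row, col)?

I use sense(dir='west'), and observe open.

Now I run push(x='west'), — result: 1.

Calling move(dir='west'), yielding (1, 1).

Calling sense(dir='west'), yielding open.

I run push(x='west'), → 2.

Using move(dir='west'), yielding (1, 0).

I try sense(dir='south'), — result: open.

Using push(x='south'), → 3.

Using move(dir='south'), and get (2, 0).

I try sense(dir='south'), : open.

Invoking push(x='south'), and see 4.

Then move(dir='south'), which returns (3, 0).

Now I run sense(dir='south'), — result: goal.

I call move(dir='south'), and get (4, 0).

Answer: (4, 0)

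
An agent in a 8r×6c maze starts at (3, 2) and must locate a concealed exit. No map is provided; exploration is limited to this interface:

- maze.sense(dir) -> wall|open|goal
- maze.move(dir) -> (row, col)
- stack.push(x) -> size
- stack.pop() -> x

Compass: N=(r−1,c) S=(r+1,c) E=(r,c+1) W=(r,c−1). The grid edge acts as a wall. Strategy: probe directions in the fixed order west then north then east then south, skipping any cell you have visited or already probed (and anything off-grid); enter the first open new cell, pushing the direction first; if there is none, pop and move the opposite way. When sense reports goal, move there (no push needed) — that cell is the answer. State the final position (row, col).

~$ maze.sense west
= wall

~$ maze.sense north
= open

~$ stack.push north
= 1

~$ maze.move north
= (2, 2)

~$ maze.sense west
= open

~$ stack.push west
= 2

~$ maze.move west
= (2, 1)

~$ maze.sense west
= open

~$ stack.push west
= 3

~$ maze.move west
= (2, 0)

~$ maze.sense north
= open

~$ stack.push north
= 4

~$ maze.move north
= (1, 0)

~$ maze.sense north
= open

~$ stack.push north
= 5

~$ maze.move north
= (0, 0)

~$ maze.sense east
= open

~$ stack.push east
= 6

~$ maze.move east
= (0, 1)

~$ maze.sense east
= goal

~$ maze.move east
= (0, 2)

Answer: (0, 2)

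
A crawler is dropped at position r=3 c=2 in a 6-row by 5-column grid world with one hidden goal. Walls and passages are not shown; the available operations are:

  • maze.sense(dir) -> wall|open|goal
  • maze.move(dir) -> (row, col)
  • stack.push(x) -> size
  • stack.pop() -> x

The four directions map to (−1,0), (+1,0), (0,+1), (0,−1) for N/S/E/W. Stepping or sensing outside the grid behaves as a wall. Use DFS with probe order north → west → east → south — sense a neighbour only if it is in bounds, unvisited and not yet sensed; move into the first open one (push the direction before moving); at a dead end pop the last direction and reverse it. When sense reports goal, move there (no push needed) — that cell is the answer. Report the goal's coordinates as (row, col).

>>> maze.sense dir→north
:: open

>>> stack.push x→north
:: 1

>>> maze.move dir→north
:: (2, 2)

>>> maze.sense dir→north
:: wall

>>> maze.sense dir→west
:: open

>>> stack.push x→west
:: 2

>>> maze.move dir→west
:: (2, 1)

>>> maze.sense dir→north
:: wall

>>> maze.sense dir→west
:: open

>>> stack.push x→west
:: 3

>>> maze.move dir→west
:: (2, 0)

>>> maze.sense dir→north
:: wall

>>> maze.sense dir→south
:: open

>>> stack.push x→south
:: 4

>>> maze.move dir→south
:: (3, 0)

>>> maze.sense dir→east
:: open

>>> stack.push x→east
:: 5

>>> maze.move dir→east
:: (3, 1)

>>> maze.sense dir→south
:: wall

>>> stack.pop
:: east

>>> maze.move dir→west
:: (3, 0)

>>> maze.sense dir→south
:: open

>>> stack.push x→south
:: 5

>>> maze.move dir→south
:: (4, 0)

>>> maze.sense dir→south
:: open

>>> stack.push x→south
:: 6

>>> maze.move dir→south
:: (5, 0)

>>> maze.sense dir→east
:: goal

>>> maze.move dir→east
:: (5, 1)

Answer: (5, 1)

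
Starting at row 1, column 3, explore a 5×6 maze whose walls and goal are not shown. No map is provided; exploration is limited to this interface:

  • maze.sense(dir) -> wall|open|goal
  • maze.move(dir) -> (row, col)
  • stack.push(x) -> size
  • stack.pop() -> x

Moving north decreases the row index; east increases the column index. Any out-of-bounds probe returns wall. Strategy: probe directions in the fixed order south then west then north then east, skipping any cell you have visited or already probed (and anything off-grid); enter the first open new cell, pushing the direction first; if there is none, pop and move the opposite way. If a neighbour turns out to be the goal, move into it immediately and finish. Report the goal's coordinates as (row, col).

> maze.sense dir→south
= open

> stack.push x→south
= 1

> maze.move dir→south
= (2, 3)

> maze.sense dir→south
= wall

> maze.sense dir→west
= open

> stack.push x→west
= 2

> maze.move dir→west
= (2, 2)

> maze.sense dir→south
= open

> stack.push x→south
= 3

> maze.move dir→south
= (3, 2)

> maze.sense dir→south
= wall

> maze.sense dir→west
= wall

> stack.pop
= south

> maze.move dir→north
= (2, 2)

> maze.sense dir→west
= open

> stack.push x→west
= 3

> maze.move dir→west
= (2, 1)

> maze.sense dir→west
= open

> stack.push x→west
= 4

> maze.move dir→west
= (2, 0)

> maze.sense dir→south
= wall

> maze.sense dir→north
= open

> stack.push x→north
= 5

> maze.move dir→north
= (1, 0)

> maze.sense dir→north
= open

> stack.push x→north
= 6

> maze.move dir→north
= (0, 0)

> maze.sense dir→east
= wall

> stack.pop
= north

> maze.move dir→south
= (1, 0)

> maze.sense dir→east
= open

> stack.push x→east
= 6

> maze.move dir→east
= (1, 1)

> maze.sense dir→east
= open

> stack.push x→east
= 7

> maze.move dir→east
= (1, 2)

> maze.sense dir→north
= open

> stack.push x→north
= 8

> maze.move dir→north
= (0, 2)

> maze.sense dir→east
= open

> stack.push x→east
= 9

> maze.move dir→east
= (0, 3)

> maze.sense dir→east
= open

> stack.push x→east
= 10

> maze.move dir→east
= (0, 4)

> maze.sense dir→south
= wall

> maze.sense dir→east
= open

> stack.push x→east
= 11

> maze.move dir→east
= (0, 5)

> maze.sense dir→south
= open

> stack.push x→south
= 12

> maze.move dir→south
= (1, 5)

> maze.sense dir→south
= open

> stack.push x→south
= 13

> maze.move dir→south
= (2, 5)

> maze.sense dir→south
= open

> stack.push x→south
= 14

> maze.move dir→south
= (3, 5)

> maze.sense dir→south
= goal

> maze.move dir→south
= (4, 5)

Answer: (4, 5)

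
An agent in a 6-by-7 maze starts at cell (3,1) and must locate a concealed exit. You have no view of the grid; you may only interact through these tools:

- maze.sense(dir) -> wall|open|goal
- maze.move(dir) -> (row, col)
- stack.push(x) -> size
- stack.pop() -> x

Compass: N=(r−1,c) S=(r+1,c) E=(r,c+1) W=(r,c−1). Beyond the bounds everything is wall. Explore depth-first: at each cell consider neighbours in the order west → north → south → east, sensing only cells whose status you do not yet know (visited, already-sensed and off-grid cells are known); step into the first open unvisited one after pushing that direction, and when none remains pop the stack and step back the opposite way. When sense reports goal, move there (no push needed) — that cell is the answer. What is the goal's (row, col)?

Step: maze.sense[dir: west]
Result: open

Step: stack.push[x: west]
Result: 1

Step: maze.move[dir: west]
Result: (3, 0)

Step: maze.sense[dir: north]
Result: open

Step: stack.push[x: north]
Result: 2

Step: maze.move[dir: north]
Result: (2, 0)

Step: maze.sense[dir: north]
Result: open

Step: stack.push[x: north]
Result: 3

Step: maze.move[dir: north]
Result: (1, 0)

Step: maze.sense[dir: north]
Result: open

Step: stack.push[x: north]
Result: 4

Step: maze.move[dir: north]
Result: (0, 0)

Step: maze.sense[dir: east]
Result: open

Step: stack.push[x: east]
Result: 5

Step: maze.move[dir: east]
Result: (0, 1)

Step: maze.sense[dir: south]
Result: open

Step: stack.push[x: south]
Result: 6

Step: maze.move[dir: south]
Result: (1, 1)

Step: maze.sense[dir: south]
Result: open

Step: stack.push[x: south]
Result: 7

Step: maze.move[dir: south]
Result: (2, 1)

Step: maze.sense[dir: east]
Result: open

Step: stack.push[x: east]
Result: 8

Step: maze.move[dir: east]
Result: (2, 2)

Step: maze.sense[dir: north]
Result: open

Step: stack.push[x: north]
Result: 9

Step: maze.move[dir: north]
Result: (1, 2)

Step: maze.sense[dir: north]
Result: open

Step: stack.push[x: north]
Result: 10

Step: maze.move[dir: north]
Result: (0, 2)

Step: maze.sense[dir: east]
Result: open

Step: stack.push[x: east]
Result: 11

Step: maze.move[dir: east]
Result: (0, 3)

Step: maze.sense[dir: south]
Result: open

Step: stack.push[x: south]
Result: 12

Step: maze.move[dir: south]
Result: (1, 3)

Step: maze.sense[dir: south]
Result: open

Step: stack.push[x: south]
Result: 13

Step: maze.move[dir: south]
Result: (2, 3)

Step: maze.sense[dir: south]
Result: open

Step: stack.push[x: south]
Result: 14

Step: maze.move[dir: south]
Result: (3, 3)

Step: maze.sense[dir: west]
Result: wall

Step: maze.sense[dir: south]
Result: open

Step: stack.push[x: south]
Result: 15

Step: maze.move[dir: south]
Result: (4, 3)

Step: maze.sense[dir: west]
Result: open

Step: stack.push[x: west]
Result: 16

Step: maze.move[dir: west]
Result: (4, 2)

Step: maze.sense[dir: west]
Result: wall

Step: maze.sense[dir: south]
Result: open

Step: stack.push[x: south]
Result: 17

Step: maze.move[dir: south]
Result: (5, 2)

Step: maze.sense[dir: west]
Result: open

Step: stack.push[x: west]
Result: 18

Step: maze.move[dir: west]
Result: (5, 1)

Step: maze.sense[dir: west]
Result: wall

Step: stack.pop[]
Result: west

Step: maze.move[dir: east]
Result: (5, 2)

Step: maze.sense[dir: east]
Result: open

Step: stack.push[x: east]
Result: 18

Step: maze.move[dir: east]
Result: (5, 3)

Step: maze.sense[dir: east]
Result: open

Step: stack.push[x: east]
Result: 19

Step: maze.move[dir: east]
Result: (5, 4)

Step: maze.sense[dir: north]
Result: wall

Step: maze.sense[dir: east]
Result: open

Step: stack.push[x: east]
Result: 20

Step: maze.move[dir: east]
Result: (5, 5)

Step: maze.sense[dir: north]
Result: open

Step: stack.push[x: north]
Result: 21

Step: maze.move[dir: north]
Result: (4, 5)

Step: maze.sense[dir: north]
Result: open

Step: stack.push[x: north]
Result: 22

Step: maze.move[dir: north]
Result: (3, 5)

Step: maze.sense[dir: west]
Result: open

Step: stack.push[x: west]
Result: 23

Step: maze.move[dir: west]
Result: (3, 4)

Step: maze.sense[dir: north]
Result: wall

Step: stack.pop[]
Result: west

Step: maze.move[dir: east]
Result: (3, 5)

Step: maze.sense[dir: north]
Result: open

Step: stack.push[x: north]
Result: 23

Step: maze.move[dir: north]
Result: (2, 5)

Step: maze.sense[dir: north]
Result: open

Step: stack.push[x: north]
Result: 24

Step: maze.move[dir: north]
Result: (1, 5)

Step: maze.sense[dir: west]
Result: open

Step: stack.push[x: west]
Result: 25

Step: maze.move[dir: west]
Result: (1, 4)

Step: maze.sense[dir: north]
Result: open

Step: stack.push[x: north]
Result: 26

Step: maze.move[dir: north]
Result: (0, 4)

Step: maze.sense[dir: east]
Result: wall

Step: stack.pop[]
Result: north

Step: maze.move[dir: south]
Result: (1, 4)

Step: stack.pop[]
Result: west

Step: maze.move[dir: east]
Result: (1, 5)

Step: maze.sense[dir: east]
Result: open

Step: stack.push[x: east]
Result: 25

Step: maze.move[dir: east]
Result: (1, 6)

Step: maze.sense[dir: north]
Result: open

Step: stack.push[x: north]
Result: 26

Step: maze.move[dir: north]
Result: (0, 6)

Step: stack.pop[]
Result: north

Step: maze.move[dir: south]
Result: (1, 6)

Step: maze.sense[dir: south]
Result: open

Step: stack.push[x: south]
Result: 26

Step: maze.move[dir: south]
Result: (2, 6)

Step: maze.sense[dir: south]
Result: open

Step: stack.push[x: south]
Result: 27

Step: maze.move[dir: south]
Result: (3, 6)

Step: maze.sense[dir: south]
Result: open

Step: stack.push[x: south]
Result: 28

Step: maze.move[dir: south]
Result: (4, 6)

Step: maze.sense[dir: south]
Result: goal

Step: maze.move[dir: south]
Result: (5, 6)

Answer: (5, 6)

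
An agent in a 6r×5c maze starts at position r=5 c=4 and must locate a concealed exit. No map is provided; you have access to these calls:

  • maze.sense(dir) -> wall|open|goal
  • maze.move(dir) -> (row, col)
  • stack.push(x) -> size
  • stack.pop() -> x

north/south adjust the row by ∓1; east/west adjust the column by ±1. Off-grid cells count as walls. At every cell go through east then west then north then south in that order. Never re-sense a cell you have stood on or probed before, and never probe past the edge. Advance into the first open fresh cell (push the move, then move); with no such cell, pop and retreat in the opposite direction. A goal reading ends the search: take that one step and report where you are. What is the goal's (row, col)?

> maze.sense dir→west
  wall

> maze.sense dir→north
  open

> stack.push x→north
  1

> maze.move dir→north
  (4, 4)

> maze.sense dir→west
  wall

> maze.sense dir→north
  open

> stack.push x→north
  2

> maze.move dir→north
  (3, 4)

> maze.sense dir→west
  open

> stack.push x→west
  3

> maze.move dir→west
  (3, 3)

> maze.sense dir→west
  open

> stack.push x→west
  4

> maze.move dir→west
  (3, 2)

> maze.sense dir→west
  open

> stack.push x→west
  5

> maze.move dir→west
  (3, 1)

> maze.sense dir→west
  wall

> maze.sense dir→north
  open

> stack.push x→north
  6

> maze.move dir→north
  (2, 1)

> maze.sense dir→east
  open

> stack.push x→east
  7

> maze.move dir→east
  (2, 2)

> maze.sense dir→east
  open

> stack.push x→east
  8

> maze.move dir→east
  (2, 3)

> maze.sense dir→east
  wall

> maze.sense dir→north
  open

> stack.push x→north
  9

> maze.move dir→north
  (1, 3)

> maze.sense dir→east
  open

> stack.push x→east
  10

> maze.move dir→east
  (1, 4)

> maze.sense dir→north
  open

> stack.push x→north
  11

> maze.move dir→north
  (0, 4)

> maze.sense dir→west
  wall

> stack.pop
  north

> maze.move dir→south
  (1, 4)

> stack.pop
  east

> maze.move dir→west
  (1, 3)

> maze.sense dir→west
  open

> stack.push x→west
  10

> maze.move dir→west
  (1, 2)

> maze.sense dir→west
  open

> stack.push x→west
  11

> maze.move dir→west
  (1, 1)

> maze.sense dir→west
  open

> stack.push x→west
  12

> maze.move dir→west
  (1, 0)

> maze.sense dir→north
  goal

> maze.move dir→north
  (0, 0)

Answer: (0, 0)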